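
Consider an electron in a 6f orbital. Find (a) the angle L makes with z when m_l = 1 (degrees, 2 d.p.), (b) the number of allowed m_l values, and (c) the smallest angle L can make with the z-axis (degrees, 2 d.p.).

The 6f subshell has l = 3.
For m_l = 1: cos θ = 1/√12, θ ≈ 73.22°.
There are 2l+1 = 7 values of m_l.
cos θ_min = 3/√12, so θ_min ≈ 30.00°.

θ(m_l=1) ≈ 73.22°; 7 values; θ_min ≈ 30.00°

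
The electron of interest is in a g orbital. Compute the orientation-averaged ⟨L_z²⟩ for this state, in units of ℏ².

For a g orbital, l = 4.
The allowed m_l values are -4, -3, -2, -1, 0, 1, 2, 3, 4.
Average of L_z² over 9 states: 60/9 ℏ² = 6.667 ℏ².

⟨L_z²⟩ = 6.667 ℏ²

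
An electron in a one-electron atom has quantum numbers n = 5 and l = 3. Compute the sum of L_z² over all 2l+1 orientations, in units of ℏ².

m_l ∈ {-3, -2, -1, 0, 1, 2, 3}.
Σ m_l² = l(l+1)(2l+1)/3 = 3·4·7/3 = 28.

Σ(L_z)² = 28 ℏ²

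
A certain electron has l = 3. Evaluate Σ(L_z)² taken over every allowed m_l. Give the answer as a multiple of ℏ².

Σ(L_z)² = 28 ℏ²

The allowed m_l values are -3, -2, -1, 0, 1, 2, 3.
Σ m_l² = 2·(1 + 4 + 9) = 28.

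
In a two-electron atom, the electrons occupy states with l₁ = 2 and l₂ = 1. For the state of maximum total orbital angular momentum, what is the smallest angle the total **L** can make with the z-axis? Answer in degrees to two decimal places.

θ_min ≈ 30.00°

Angular momentum addition gives L = |l₁ − l₂|, …, l₁ + l₂.
L ∈ {1, 2, 3}.
The maximum is L = 3, with |L_tot| = ℏ√(3·4) = 2√3 ℏ.
The minimum angle with z is arccos(3/√12) ≈ 30.00°.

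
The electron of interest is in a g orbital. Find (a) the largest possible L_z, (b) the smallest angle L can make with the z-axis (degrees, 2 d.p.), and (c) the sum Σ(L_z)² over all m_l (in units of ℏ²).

L_z,max = 4ℏ; θ_min ≈ 26.57°; Σ(L_z)² = 60 ℏ²

A g state has l = 4.
L_z,max = lℏ = 4ℏ.
cos θ_min = 4/√20, so θ_min ≈ 26.57°.
Σ m_l² = 60, so Σ(L_z)² = 60 ℏ².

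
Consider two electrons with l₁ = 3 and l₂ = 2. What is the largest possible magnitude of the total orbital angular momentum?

By the triangle rule, |l₁ − l₂| ≤ L ≤ l₁ + l₂.
L ∈ {1, 2, 3, 4, 5}.
The largest magnitude corresponds to L = 5: |L_tot| = ℏ√(5·6) = √30 ℏ.

|L_tot|_max = √30 ℏ ≈ 5.477ℏ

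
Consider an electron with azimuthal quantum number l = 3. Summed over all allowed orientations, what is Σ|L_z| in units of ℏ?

The allowed m_l values are -3, -2, -1, 0, 1, 2, 3.
Σ|m_l| = 2(1+2+…+3) = 12.

Σ|L_z| = 12 ℏ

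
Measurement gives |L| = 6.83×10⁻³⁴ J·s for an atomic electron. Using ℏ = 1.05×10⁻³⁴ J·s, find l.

l = 6

In units of ℏ, |L| ≈ 6.505.
Set l(l+1) = 42.31; the integer solution is l = 6.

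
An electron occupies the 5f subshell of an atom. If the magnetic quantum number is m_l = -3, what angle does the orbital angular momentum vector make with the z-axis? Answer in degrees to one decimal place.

θ ≈ 150.0°

For 5f, l = 3.
|L| = ℏ√(l(l+1)) = 2√3 ℏ.
L_z = m_l ℏ = −3ℏ.
cos θ = L_z/|L| = -3/√12, so θ ≈ 150.0°.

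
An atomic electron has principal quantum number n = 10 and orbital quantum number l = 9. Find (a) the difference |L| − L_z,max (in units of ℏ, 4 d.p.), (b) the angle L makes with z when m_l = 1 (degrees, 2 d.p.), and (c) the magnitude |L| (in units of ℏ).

|L| − L_z,max = (3√10 − 9)ℏ ≈ 0.4868ℏ.
For m_l = 1: cos θ = 1/√90, θ ≈ 83.95°.
|L| = ℏ√(9·10) = 3√10 ℏ ≈ 9.487ℏ.

|L|−L_z,max ≈ 0.4868ℏ; θ(m_l=1) ≈ 83.95°; |L| = 3√10 ℏ ≈ 9.487ℏ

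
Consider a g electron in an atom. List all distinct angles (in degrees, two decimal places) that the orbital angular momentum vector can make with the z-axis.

θ ∈ {26.57°, 47.87°, 63.43°, 77.08°, 90.00°, 102.92°, 116.57°, 132.13°, 153.43°}

The letter g corresponds to l = 4.
|L| = ℏ√(l(l+1)) = 2√5 ℏ.
cos θ = m_l/√20 for each m_l ∈ {-4, -3, -2, -1, 0, 1, 2, 3, 4}.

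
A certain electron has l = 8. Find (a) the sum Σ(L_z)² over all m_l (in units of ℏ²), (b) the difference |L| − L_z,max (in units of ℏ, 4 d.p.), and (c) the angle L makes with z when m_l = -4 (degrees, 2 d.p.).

Σ(L_z)² = 408 ℏ²; |L|−L_z,max ≈ 0.4853ℏ; θ(m_l=-4) ≈ 118.13°

Σ m_l² = 408, so Σ(L_z)² = 408 ℏ².
|L| − L_z,max = (6√2 − 8)ℏ ≈ 0.4853ℏ.
For m_l = -4: cos θ = -4/√72, θ ≈ 118.13°.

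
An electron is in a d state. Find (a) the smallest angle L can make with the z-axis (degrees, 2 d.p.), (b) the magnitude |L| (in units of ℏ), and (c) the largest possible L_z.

θ_min ≈ 35.26°; |L| = √6 ℏ ≈ 2.449ℏ; L_z,max = 2ℏ

A d state has l = 2.
cos θ_min = 2/√6, so θ_min ≈ 35.26°.
|L| = ℏ√(2·3) = √6 ℏ ≈ 2.449ℏ.
L_z,max = lℏ = 2ℏ.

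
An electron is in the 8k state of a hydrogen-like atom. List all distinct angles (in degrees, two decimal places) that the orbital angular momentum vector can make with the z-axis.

The 8k subshell has l = 7.
|L| = √(l(l+1)) ℏ = 2√14 ℏ.
cos θ = m_l/√56 for each m_l ∈ {-7, -6, -5, -4, -3, -2, -1, 0, 1, 2, 3, 4, 5, 6, 7}.

θ ∈ {20.70°, 36.70°, 48.08°, 57.69°, 66.37°, 74.50°, 82.32°, 90.00°, 97.68°, 105.50°, 113.63°, 122.31°, 131.92°, 143.30°, 159.30°}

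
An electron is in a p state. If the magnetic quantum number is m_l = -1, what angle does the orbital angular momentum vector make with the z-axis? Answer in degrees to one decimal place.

θ ≈ 135.0°

The letter p corresponds to l = 1.
|L|² = l(l+1)ℏ² = 2ℏ², so |L| = √2 ℏ.
L_z = m_l ℏ = −1ℏ.
cos θ = L_z/|L| = -1/√2, so θ ≈ 135.0°.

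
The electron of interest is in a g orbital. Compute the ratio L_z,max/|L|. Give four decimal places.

L_z,max/|L| = 0.8944

The letter g corresponds to l = 4.
|L| = 2√5 ℏ ≈ 4.4721ℏ, while L_z,max = lℏ = 4ℏ.
L_z,max/|L| = 4/√20 = 0.8944.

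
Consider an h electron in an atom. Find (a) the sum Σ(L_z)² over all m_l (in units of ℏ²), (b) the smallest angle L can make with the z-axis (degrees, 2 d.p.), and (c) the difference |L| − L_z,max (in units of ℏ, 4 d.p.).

Σ(L_z)² = 110 ℏ²; θ_min ≈ 24.09°; |L|−L_z,max ≈ 0.4772ℏ

For an h orbital, l = 5.
Σ m_l² = 110, so Σ(L_z)² = 110 ℏ².
cos θ_min = 5/√30, so θ_min ≈ 24.09°.
|L| − L_z,max = (√30 − 5)ℏ ≈ 0.4772ℏ.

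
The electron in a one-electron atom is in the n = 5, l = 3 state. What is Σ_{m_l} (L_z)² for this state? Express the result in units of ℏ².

Σ(L_z)² = 28 ℏ²

m_l ∈ {-3, -2, -1, 0, 1, 2, 3}.
Summing m² from −3 to 3: Σ m_l² = 28.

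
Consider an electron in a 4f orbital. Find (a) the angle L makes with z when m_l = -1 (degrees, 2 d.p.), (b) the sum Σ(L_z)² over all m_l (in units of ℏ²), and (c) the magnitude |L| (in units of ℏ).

The 4f subshell has l = 3.
For m_l = -1: cos θ = -1/√12, θ ≈ 106.78°.
Σ m_l² = 28, so Σ(L_z)² = 28 ℏ².
|L| = ℏ√(3·4) = 2√3 ℏ ≈ 3.464ℏ.

θ(m_l=-1) ≈ 106.78°; Σ(L_z)² = 28 ℏ²; |L| = 2√3 ℏ ≈ 3.464ℏ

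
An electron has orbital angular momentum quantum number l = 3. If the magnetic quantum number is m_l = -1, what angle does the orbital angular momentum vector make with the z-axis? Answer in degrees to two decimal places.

|L|² = l(l+1)ℏ² = 12ℏ², so |L| = 2√3 ℏ.
L_z = m_l ℏ = −1ℏ.
cos θ = L_z/|L| = -1/√12, so θ ≈ 106.78°.

θ ≈ 106.78°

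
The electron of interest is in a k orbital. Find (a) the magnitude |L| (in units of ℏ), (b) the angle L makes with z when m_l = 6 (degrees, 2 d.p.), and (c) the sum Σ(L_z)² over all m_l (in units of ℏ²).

|L| = 2√14 ℏ ≈ 7.483ℏ; θ(m_l=6) ≈ 36.70°; Σ(L_z)² = 280 ℏ²

A k state has l = 7.
|L| = ℏ√(7·8) = 2√14 ℏ ≈ 7.483ℏ.
For m_l = 6: cos θ = 6/√56, θ ≈ 36.70°.
Σ m_l² = 280, so Σ(L_z)² = 280 ℏ².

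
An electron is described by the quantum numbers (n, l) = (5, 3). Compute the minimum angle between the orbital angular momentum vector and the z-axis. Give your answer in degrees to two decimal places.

|L| = ℏ√(l(l+1)) = 2√3 ℏ.
The smallest angle corresponds to the largest L_z, i.e. m_l = l = 3, giving L_z = 3ℏ.
cos θ_min = 3/√12, so θ_min ≈ 30.00°.

θ_min ≈ 30.00°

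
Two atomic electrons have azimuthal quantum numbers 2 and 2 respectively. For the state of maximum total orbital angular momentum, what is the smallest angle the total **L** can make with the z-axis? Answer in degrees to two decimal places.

The total orbital quantum number L ranges from |l₁ − l₂| to l₁ + l₂ in integer steps.
L ∈ {0, 1, 2, 3, 4}.
The maximum is L = 4, with |L_tot| = ℏ√(4·5) = 2√5 ℏ.
The minimum angle with z is arccos(4/√20) ≈ 26.57°.

θ_min ≈ 26.57°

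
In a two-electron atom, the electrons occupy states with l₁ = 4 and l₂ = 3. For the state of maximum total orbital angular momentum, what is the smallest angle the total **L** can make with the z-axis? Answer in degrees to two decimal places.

θ_min ≈ 20.70°

L runs from |4 − 3| = 1 to 4 + 3 = 7.
Allowed values: L = 1, 2, 3, 4, 5, 6, 7.
The maximum is L = 7, with |L_tot| = ℏ√(7·8) = 2√14 ℏ.
The minimum angle with z is arccos(7/√56) ≈ 20.70°.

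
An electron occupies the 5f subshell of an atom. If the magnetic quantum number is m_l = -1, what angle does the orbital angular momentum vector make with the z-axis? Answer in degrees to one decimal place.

5f means n = 5, l = 3.
|L|² = l(l+1)ℏ² = 12ℏ², so |L| = 2√3 ℏ.
L_z = m_l ℏ = −1ℏ.
cos θ = L_z/|L| = -1/√12, so θ ≈ 106.8°.

θ ≈ 106.8°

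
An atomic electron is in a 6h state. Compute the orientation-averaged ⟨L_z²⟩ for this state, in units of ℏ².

For 6h, l = 5.
m_l runs from −5 to 5, i.e. {-5, -4, -3, -2, -1, 0, 1, 2, 3, 4, 5}.
Average of L_z² over 11 states: 110/11 ℏ² = 10 ℏ².

⟨L_z²⟩ = 10 ℏ²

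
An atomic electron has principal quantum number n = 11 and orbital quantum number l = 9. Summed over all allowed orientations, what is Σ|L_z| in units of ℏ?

m_l ∈ {-9, -8, -7, -6, -5, -4, -3, -2, -1, 0, 1, 2, 3, 4, 5, 6, 7, 8, 9}.
Σ|m_l| = 2·9(9+1)/2 = 90.

Σ|L_z| = 90 ℏ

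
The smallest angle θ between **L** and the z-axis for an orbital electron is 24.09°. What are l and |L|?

l = 5, |L| = √30 ℏ ≈ 5.477ℏ

cos θ_min = l/√(l(l+1)) = √(l/(l+1)), so l/(l+1) = cos²(24.09°) = 0.8334.
Solving: l = 5.
Then |L| = ℏ√(5·6) = √30 ℏ.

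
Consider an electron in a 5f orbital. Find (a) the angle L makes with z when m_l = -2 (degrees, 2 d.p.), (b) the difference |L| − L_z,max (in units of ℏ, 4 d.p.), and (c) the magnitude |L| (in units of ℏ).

The 5f subshell has l = 3.
For m_l = -2: cos θ = -2/√12, θ ≈ 125.26°.
|L| − L_z,max = (2√3 − 3)ℏ ≈ 0.4641ℏ.
|L| = ℏ√(3·4) = 2√3 ℏ ≈ 3.464ℏ.

θ(m_l=-2) ≈ 125.26°; |L|−L_z,max ≈ 0.4641ℏ; |L| = 2√3 ℏ ≈ 3.464ℏ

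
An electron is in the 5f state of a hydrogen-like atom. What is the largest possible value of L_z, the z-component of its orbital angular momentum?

The 5f subshell has l = 3.
L_z = m_l ℏ with m_l ∈ {−3, …, 3}; the maximum is m_l = 3.

L_z,max = 3ℏ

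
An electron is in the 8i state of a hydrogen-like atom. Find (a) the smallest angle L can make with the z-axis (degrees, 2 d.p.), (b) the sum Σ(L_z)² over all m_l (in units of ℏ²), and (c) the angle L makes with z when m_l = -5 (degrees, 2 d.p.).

θ_min ≈ 22.21°; Σ(L_z)² = 182 ℏ²; θ(m_l=-5) ≈ 140.49°

The 8i subshell has l = 6.
cos θ_min = 6/√42, so θ_min ≈ 22.21°.
Σ m_l² = 182, so Σ(L_z)² = 182 ℏ².
For m_l = -5: cos θ = -5/√42, θ ≈ 140.49°.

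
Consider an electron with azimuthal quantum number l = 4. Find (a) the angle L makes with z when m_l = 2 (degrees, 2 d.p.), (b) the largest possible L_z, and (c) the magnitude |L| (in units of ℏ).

θ(m_l=2) ≈ 63.43°; L_z,max = 4ℏ; |L| = 2√5 ℏ ≈ 4.472ℏ

For m_l = 2: cos θ = 2/√20, θ ≈ 63.43°.
L_z,max = lℏ = 4ℏ.
|L| = ℏ√(4·5) = 2√5 ℏ ≈ 4.472ℏ.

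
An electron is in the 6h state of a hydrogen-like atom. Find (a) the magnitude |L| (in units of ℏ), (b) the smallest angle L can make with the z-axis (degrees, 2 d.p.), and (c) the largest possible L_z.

|L| = √30 ℏ ≈ 5.477ℏ; θ_min ≈ 24.09°; L_z,max = 5ℏ

For 6h, l = 5.
|L| = ℏ√(5·6) = √30 ℏ ≈ 5.477ℏ.
cos θ_min = 5/√30, so θ_min ≈ 24.09°.
L_z,max = lℏ = 5ℏ.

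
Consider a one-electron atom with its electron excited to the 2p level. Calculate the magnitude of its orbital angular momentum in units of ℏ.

|L| = √2 ℏ ≈ 1.414ℏ

The 2p level has l = 1.
|L| = ℏ√(l(l+1)) = ℏ√(1·2) = √2 ℏ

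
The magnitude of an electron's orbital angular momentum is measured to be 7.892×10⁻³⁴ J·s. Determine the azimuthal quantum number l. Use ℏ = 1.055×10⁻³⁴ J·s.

l = 7

In units of ℏ, |L| ≈ 7.481.
(|L|/ℏ)² = l(l+1) ≈ 55.96 ⇒ l = 7.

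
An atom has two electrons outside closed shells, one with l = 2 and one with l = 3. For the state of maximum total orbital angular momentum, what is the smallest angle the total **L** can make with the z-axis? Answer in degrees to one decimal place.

θ_min ≈ 24.1°

The total orbital quantum number L ranges from |l₁ − l₂| to l₁ + l₂ in integer steps.
L ∈ {1, 2, 3, 4, 5}.
The maximum is L = 5, with |L_tot| = ℏ√(5·6) = √30 ℏ.
The minimum angle with z is arccos(5/√30) ≈ 24.1°.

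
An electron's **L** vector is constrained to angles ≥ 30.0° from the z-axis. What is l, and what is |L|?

l = 3, |L| = 2√3 ℏ ≈ 3.464ℏ

cos θ_min = l/√(l(l+1)) = √(l/(l+1)), so l/(l+1) = cos²(30.0°) = 0.7500.
Thus l = 0.7500/(1 − 0.7500) ≈ 3.
Then |L| = ℏ√(3·4) = 2√3 ℏ.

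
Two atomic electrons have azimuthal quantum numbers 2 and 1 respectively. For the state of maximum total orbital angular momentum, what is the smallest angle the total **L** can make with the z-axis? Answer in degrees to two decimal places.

By the triangle rule, |l₁ − l₂| ≤ L ≤ l₁ + l₂.
So L can be 1, 2, 3.
The maximum is L = 3, with |L_tot| = ℏ√(3·4) = 2√3 ℏ.
The minimum angle with z is arccos(3/√12) ≈ 30.00°.

θ_min ≈ 30.00°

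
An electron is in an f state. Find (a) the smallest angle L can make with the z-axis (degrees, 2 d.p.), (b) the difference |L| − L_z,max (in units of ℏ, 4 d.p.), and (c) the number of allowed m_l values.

An f state has l = 3.
cos θ_min = 3/√12, so θ_min ≈ 30.00°.
|L| − L_z,max = (2√3 − 3)ℏ ≈ 0.4641ℏ.
There are 2l+1 = 7 values of m_l.

θ_min ≈ 30.00°; |L|−L_z,max ≈ 0.4641ℏ; 7 values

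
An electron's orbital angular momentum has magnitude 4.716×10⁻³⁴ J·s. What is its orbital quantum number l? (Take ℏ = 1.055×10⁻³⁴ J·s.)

In units of ℏ, |L| ≈ 4.470.
Set l(l+1) = 19.98; the integer solution is l = 4.

l = 4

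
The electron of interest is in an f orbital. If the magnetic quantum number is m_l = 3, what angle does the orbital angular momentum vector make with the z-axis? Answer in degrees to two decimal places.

θ ≈ 30.00°

An f state has l = 3.
|L| = ℏ√(l(l+1)) = 2√3 ℏ.
L_z = m_l ℏ = 3ℏ.
cos θ = L_z/|L| = 3/√12, so θ ≈ 30.00°.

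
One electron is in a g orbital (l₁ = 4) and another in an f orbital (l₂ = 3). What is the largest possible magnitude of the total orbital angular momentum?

|L_tot|_max = 2√14 ℏ ≈ 7.483ℏ

The total orbital quantum number L ranges from |l₁ − l₂| to l₁ + l₂ in integer steps.
L ∈ {1, 2, 3, 4, 5, 6, 7}.
The largest magnitude corresponds to L = 7: |L_tot| = ℏ√(7·8) = 2√14 ℏ.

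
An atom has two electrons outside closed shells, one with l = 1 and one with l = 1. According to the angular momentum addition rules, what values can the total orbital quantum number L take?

L = 0, 1, 2

By the triangle rule, |l₁ − l₂| ≤ L ≤ l₁ + l₂.
So L can be 0, 1, 2.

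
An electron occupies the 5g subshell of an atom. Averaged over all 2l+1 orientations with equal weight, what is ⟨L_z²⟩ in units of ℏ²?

For 5g, l = 4.
m_l runs from −4 to 4, i.e. {-4, -3, -2, -1, 0, 1, 2, 3, 4}.
⟨L_z²⟩ = ℏ²·l(l+1)/3 = 6.667ℏ².

⟨L_z²⟩ = 6.667 ℏ²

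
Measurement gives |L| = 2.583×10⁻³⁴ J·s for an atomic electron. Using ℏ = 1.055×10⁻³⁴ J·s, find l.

l = 2

|L|/ℏ = (2.583×10⁻³⁴)/(1.055×10⁻³⁴) ≈ 2.448.
Set l(l+1) = 5.99; the integer solution is l = 2.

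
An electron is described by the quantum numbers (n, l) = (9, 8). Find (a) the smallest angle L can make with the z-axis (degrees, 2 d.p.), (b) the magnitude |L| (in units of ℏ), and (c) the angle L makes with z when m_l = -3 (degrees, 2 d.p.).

cos θ_min = 8/√72, so θ_min ≈ 19.47°.
|L| = ℏ√(8·9) = 6√2 ℏ ≈ 8.485ℏ.
For m_l = -3: cos θ = -3/√72, θ ≈ 110.70°.

θ_min ≈ 19.47°; |L| = 6√2 ℏ ≈ 8.485ℏ; θ(m_l=-3) ≈ 110.70°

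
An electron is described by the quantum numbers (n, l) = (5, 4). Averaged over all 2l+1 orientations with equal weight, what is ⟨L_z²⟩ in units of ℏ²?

The allowed m_l values are -4, -3, -2, -1, 0, 1, 2, 3, 4.
⟨L_z²⟩ = ℏ²·(Σ m_l²)/(2l+1) = ℏ²·60/9 = 6.667ℏ².

⟨L_z²⟩ = 6.667 ℏ²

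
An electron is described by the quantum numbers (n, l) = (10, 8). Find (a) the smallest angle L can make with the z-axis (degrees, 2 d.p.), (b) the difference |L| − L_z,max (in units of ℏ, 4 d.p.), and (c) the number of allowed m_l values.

cos θ_min = 8/√72, so θ_min ≈ 19.47°.
|L| − L_z,max = (6√2 − 8)ℏ ≈ 0.4853ℏ.
There are 2l+1 = 17 values of m_l.

θ_min ≈ 19.47°; |L|−L_z,max ≈ 0.4853ℏ; 17 values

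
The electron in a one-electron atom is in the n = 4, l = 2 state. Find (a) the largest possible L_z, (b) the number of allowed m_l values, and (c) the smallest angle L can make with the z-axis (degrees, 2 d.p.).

L_z,max = 2ℏ; 5 values; θ_min ≈ 35.26°

L_z,max = lℏ = 2ℏ.
There are 2l+1 = 5 values of m_l.
cos θ_min = 2/√6, so θ_min ≈ 35.26°.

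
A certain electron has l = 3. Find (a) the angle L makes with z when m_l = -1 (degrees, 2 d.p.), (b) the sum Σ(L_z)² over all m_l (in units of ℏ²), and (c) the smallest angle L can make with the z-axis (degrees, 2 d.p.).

θ(m_l=-1) ≈ 106.78°; Σ(L_z)² = 28 ℏ²; θ_min ≈ 30.00°

For m_l = -1: cos θ = -1/√12, θ ≈ 106.78°.
Σ m_l² = 28, so Σ(L_z)² = 28 ℏ².
cos θ_min = 3/√12, so θ_min ≈ 30.00°.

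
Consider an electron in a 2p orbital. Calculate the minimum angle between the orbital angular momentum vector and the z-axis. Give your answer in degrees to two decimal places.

The 2p subshell has l = 1.
|L| = ℏ√(l(l+1)) = √2 ℏ.
The smallest angle corresponds to the largest L_z, i.e. m_l = l = 1, giving L_z = 1ℏ.
cos θ_min = 1/√2, so θ_min ≈ 45.00°.

θ_min ≈ 45.00°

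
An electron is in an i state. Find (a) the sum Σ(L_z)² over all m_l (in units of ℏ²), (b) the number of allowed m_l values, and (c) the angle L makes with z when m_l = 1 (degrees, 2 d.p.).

For an i orbital, l = 6.
Σ m_l² = 182, so Σ(L_z)² = 182 ℏ².
There are 2l+1 = 13 values of m_l.
For m_l = 1: cos θ = 1/√42, θ ≈ 81.12°.

Σ(L_z)² = 182 ℏ²; 13 values; θ(m_l=1) ≈ 81.12°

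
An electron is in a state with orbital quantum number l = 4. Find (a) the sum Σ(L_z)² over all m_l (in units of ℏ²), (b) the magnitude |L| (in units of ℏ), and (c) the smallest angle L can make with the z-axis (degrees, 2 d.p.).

Σ(L_z)² = 60 ℏ²; |L| = 2√5 ℏ ≈ 4.472ℏ; θ_min ≈ 26.57°

Σ m_l² = 60, so Σ(L_z)² = 60 ℏ².
|L| = ℏ√(4·5) = 2√5 ℏ ≈ 4.472ℏ.
cos θ_min = 4/√20, so θ_min ≈ 26.57°.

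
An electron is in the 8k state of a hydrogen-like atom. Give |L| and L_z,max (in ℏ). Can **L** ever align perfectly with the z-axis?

The 8k subshell has l = 7.
|L| = 2√14 ℏ ≈ 7.4833ℏ, while L_z,max = lℏ = 7ℏ.
Since |L| > L_z,max, the vector can never point exactly along z; the closest it comes is θ_min = arccos(7/√56) ≈ 20.7°.

No: L_z,max = 7ℏ < |L| = 2√14 ℏ ≈ 7.483ℏ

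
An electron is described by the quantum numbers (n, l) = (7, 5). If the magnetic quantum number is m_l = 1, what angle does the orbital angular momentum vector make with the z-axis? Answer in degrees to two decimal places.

θ ≈ 79.48°

|L| = ℏ√(l(l+1)) = √30 ℏ.
L_z = m_l ℏ = 1ℏ.
cos θ = L_z/|L| = 1/√30, so θ ≈ 79.48°.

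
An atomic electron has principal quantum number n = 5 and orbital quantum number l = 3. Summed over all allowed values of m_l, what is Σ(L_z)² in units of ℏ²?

Σ(L_z)² = 28 ℏ²

m_l ∈ {-3, -2, -1, 0, 1, 2, 3}.
Summing m² from −3 to 3: Σ m_l² = 28.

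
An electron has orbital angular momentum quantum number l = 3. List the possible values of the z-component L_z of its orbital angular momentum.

L_z = m_l ℏ with m_l ranging from −l to +l in integer steps.
For l = 3: m_l ∈ {-3, -2, -1, 0, 1, 2, 3}.

L_z ∈ {−3ℏ, −2ℏ, −ℏ, 0, ℏ, 2ℏ, 3ℏ}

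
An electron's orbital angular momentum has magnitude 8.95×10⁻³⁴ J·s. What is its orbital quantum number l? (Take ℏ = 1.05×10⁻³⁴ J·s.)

In units of ℏ, |L| ≈ 8.524.
(|L|/ℏ)² = l(l+1) ≈ 72.66 ⇒ l = 8.

l = 8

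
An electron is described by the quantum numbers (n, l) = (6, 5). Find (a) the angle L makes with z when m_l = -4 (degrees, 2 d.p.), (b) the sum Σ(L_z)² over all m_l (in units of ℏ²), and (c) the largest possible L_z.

For m_l = -4: cos θ = -4/√30, θ ≈ 136.91°.
Σ m_l² = 110, so Σ(L_z)² = 110 ℏ².
L_z,max = lℏ = 5ℏ.

θ(m_l=-4) ≈ 136.91°; Σ(L_z)² = 110 ℏ²; L_z,max = 5ℏ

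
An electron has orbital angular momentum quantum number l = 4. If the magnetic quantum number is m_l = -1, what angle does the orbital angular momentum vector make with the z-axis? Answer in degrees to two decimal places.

θ ≈ 102.92°

|L| = ℏ√(l(l+1)) = 2√5 ℏ.
L_z = m_l ℏ = −1ℏ.
cos θ = L_z/|L| = -1/√20, so θ ≈ 102.92°.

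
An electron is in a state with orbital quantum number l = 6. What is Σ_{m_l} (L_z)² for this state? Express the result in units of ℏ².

m_l runs from −6 to 6, i.e. {-6, -5, -4, -3, -2, -1, 0, 1, 2, 3, 4, 5, 6}.
Summing m² from −6 to 6: Σ m_l² = 182.

Σ(L_z)² = 182 ℏ²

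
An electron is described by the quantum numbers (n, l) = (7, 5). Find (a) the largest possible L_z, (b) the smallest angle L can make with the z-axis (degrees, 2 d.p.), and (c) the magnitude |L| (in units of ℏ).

L_z,max = 5ℏ; θ_min ≈ 24.09°; |L| = √30 ℏ ≈ 5.477ℏ

L_z,max = lℏ = 5ℏ.
cos θ_min = 5/√30, so θ_min ≈ 24.09°.
|L| = ℏ√(5·6) = √30 ℏ ≈ 5.477ℏ.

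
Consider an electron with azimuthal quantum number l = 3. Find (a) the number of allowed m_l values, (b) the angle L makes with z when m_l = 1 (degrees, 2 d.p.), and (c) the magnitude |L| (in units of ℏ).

There are 2l+1 = 7 values of m_l.
For m_l = 1: cos θ = 1/√12, θ ≈ 73.22°.
|L| = ℏ√(3·4) = 2√3 ℏ ≈ 3.464ℏ.

7 values; θ(m_l=1) ≈ 73.22°; |L| = 2√3 ℏ ≈ 3.464ℏ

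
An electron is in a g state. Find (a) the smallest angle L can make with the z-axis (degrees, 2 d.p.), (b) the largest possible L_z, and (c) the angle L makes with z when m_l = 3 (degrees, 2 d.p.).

The letter g corresponds to l = 4.
cos θ_min = 4/√20, so θ_min ≈ 26.57°.
L_z,max = lℏ = 4ℏ.
For m_l = 3: cos θ = 3/√20, θ ≈ 47.87°.

θ_min ≈ 26.57°; L_z,max = 4ℏ; θ(m_l=3) ≈ 47.87°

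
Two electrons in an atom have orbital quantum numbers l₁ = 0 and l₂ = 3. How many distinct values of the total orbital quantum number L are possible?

1

L runs from |0 − 3| = 3 to 0 + 3 = 3.
So L can be 3.
That is 1 value.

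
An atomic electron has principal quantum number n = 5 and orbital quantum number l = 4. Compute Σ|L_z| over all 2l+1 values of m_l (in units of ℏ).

The allowed m_l values are -4, -3, -2, -1, 0, 1, 2, 3, 4.
Σ|m_l| = 2·4(4+1)/2 = 20.

Σ|L_z| = 20 ℏ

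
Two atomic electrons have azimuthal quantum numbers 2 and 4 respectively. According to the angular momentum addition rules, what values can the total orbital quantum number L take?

L = 2, 3, 4, 5, 6

L runs from |2 − 4| = 2 to 2 + 4 = 6.
Allowed values: L = 2, 3, 4, 5, 6.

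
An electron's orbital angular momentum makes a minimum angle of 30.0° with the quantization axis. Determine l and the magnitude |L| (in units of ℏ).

At minimum angle, m_l = l, so cos θ = l/√(l(l+1)); cos²θ = l/(l+1) = 0.7500.
l = cos²θ/sin²θ ≈ 3.
Then |L| = ℏ√(3·4) = 2√3 ℏ.

l = 3, |L| = 2√3 ℏ ≈ 3.464ℏ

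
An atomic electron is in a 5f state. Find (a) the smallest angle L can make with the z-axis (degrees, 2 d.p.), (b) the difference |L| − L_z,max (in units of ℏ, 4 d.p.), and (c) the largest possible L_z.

θ_min ≈ 30.00°; |L|−L_z,max ≈ 0.4641ℏ; L_z,max = 3ℏ

For 5f, l = 3.
cos θ_min = 3/√12, so θ_min ≈ 30.00°.
|L| − L_z,max = (2√3 − 3)ℏ ≈ 0.4641ℏ.
L_z,max = lℏ = 3ℏ.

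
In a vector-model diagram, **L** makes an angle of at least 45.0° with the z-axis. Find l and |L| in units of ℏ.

l = 1, |L| = √2 ℏ ≈ 1.414ℏ

cos θ_min = l/√(l(l+1)) = √(l/(l+1)), so l/(l+1) = cos²(45.0°) = 0.5000.
Solving: l = 1.
Then |L| = ℏ√(1·2) = √2 ℏ.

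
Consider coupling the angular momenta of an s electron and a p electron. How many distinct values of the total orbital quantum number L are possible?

1

By the triangle rule, |l₁ − l₂| ≤ L ≤ l₁ + l₂.
Allowed values: L = 1.
That is 1 value.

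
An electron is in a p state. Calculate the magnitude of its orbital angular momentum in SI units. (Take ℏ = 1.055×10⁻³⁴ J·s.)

|L| = 1.492×10⁻³⁴ J·s

The letter p corresponds to l = 1.
|L| = ℏ√(l(l+1)) = ℏ√(1·2) = √2 ℏ
Numerically, |L| = 1.414 × (1.055×10⁻³⁴ J·s) = 1.492×10⁻³⁴ J·s.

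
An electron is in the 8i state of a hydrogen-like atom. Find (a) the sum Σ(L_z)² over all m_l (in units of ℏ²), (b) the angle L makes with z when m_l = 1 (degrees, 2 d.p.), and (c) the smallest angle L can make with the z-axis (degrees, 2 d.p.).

The 8i subshell has l = 6.
Σ m_l² = 182, so Σ(L_z)² = 182 ℏ².
For m_l = 1: cos θ = 1/√42, θ ≈ 81.12°.
cos θ_min = 6/√42, so θ_min ≈ 22.21°.

Σ(L_z)² = 182 ℏ²; θ(m_l=1) ≈ 81.12°; θ_min ≈ 22.21°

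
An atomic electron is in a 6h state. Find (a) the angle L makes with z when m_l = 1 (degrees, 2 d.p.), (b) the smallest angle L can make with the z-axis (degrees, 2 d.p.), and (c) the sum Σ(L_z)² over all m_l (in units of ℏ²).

θ(m_l=1) ≈ 79.48°; θ_min ≈ 24.09°; Σ(L_z)² = 110 ℏ²

For 6h, l = 5.
For m_l = 1: cos θ = 1/√30, θ ≈ 79.48°.
cos θ_min = 5/√30, so θ_min ≈ 24.09°.
Σ m_l² = 110, so Σ(L_z)² = 110 ℏ².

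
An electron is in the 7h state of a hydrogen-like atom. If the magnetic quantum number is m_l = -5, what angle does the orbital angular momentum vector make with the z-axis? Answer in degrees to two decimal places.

The 7h subshell has l = 5.
|L| = √(l(l+1)) ℏ = √30 ℏ.
L_z = m_l ℏ = −5ℏ.
cos θ = L_z/|L| = -5/√30, so θ ≈ 155.91°.

θ ≈ 155.91°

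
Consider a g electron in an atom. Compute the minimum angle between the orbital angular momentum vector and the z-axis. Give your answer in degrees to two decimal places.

θ_min ≈ 26.57°

For a g orbital, l = 4.
|L| = ℏ√(l(l+1)) = 2√5 ℏ.
The smallest angle corresponds to the largest L_z, i.e. m_l = l = 4, giving L_z = 4ℏ.
cos θ_min = 4/√20, so θ_min ≈ 26.57°.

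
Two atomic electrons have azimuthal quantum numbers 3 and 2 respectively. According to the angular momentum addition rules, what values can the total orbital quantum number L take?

L = 1, 2, 3, 4, 5

L runs from |3 − 2| = 1 to 3 + 2 = 5.
So L can be 1, 2, 3, 4, 5.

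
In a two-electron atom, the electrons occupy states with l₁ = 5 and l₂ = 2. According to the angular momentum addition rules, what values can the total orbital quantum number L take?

L = 3, 4, 5, 6, 7

By the triangle rule, |l₁ − l₂| ≤ L ≤ l₁ + l₂.
Allowed values: L = 3, 4, 5, 6, 7.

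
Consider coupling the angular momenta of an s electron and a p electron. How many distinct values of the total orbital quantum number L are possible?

1

Angular momentum addition gives L = |l₁ − l₂|, …, l₁ + l₂.
L ∈ {1}.
That is 1 value.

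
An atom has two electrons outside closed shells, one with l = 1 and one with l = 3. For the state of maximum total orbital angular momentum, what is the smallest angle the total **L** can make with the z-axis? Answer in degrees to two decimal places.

θ_min ≈ 26.57°

By the triangle rule, |l₁ − l₂| ≤ L ≤ l₁ + l₂.
Allowed values: L = 2, 3, 4.
The maximum is L = 4, with |L_tot| = ℏ√(4·5) = 2√5 ℏ.
The minimum angle with z is arccos(4/√20) ≈ 26.57°.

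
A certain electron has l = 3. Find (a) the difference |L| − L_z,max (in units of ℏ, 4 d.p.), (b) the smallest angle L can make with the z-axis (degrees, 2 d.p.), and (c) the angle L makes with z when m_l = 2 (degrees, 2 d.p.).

|L| − L_z,max = (2√3 − 3)ℏ ≈ 0.4641ℏ.
cos θ_min = 3/√12, so θ_min ≈ 30.00°.
For m_l = 2: cos θ = 2/√12, θ ≈ 54.74°.

|L|−L_z,max ≈ 0.4641ℏ; θ_min ≈ 30.00°; θ(m_l=2) ≈ 54.74°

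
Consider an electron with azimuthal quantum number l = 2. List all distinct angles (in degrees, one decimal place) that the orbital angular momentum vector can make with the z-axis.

θ ∈ {35.3°, 65.9°, 90.0°, 114.1°, 144.7°}

|L| = √(l(l+1)) ℏ = √6 ℏ.
cos θ = m_l/√6 for each m_l ∈ {-2, -1, 0, 1, 2}.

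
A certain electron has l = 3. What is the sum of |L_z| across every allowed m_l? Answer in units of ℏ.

Σ|L_z| = 12 ℏ

The allowed m_l values are -3, -2, -1, 0, 1, 2, 3.
Σ|m_l| = 2(1+2+…+3) = 12.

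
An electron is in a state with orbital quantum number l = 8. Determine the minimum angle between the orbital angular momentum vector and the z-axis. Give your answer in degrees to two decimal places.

|L| = ℏ√(l(l+1)) = 6√2 ℏ.
The smallest angle corresponds to the largest L_z, i.e. m_l = l = 8, giving L_z = 8ℏ.
cos θ_min = 8/√72, so θ_min ≈ 19.47°.

θ_min ≈ 19.47°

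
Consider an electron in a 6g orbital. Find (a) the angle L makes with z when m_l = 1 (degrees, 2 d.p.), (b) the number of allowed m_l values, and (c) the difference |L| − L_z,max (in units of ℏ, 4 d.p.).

θ(m_l=1) ≈ 77.08°; 9 values; |L|−L_z,max ≈ 0.4721ℏ

6g means n = 6, l = 4.
For m_l = 1: cos θ = 1/√20, θ ≈ 77.08°.
There are 2l+1 = 9 values of m_l.
|L| − L_z,max = (2√5 − 4)ℏ ≈ 0.4721ℏ.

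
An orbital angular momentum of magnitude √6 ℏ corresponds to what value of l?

|L| = ℏ√(l(l+1)), so l(l+1) = 6.
l² + l − 6 = 0 ⇒ l = 2.

l = 2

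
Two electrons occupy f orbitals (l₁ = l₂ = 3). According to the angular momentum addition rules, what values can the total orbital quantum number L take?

L = 0, 1, 2, 3, 4, 5, 6

L runs from |3 − 3| = 0 to 3 + 3 = 6.
Allowed values: L = 0, 1, 2, 3, 4, 5, 6.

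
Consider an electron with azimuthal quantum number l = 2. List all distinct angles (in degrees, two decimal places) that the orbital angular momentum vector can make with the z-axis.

θ ∈ {35.26°, 65.91°, 90.00°, 114.09°, 144.74°}

|L| = ℏ√(l(l+1)) = √6 ℏ.
cos θ = m_l/√6 for each m_l ∈ {-2, -1, 0, 1, 2}.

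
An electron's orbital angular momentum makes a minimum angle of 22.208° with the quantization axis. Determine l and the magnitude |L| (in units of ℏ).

l = 6, |L| = √42 ℏ ≈ 6.481ℏ

cos θ_min = l/√(l(l+1)) = √(l/(l+1)), so l/(l+1) = cos²(22.208°) = 0.8571.
Thus l = 0.8571/(1 − 0.8571) ≈ 6.
Then |L| = ℏ√(6·7) = √42 ℏ.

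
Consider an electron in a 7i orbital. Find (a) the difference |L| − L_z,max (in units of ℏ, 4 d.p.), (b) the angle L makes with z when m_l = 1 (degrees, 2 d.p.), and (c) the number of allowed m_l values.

The 7i subshell has l = 6.
|L| − L_z,max = (√42 − 6)ℏ ≈ 0.4807ℏ.
For m_l = 1: cos θ = 1/√42, θ ≈ 81.12°.
There are 2l+1 = 13 values of m_l.

|L|−L_z,max ≈ 0.4807ℏ; θ(m_l=1) ≈ 81.12°; 13 values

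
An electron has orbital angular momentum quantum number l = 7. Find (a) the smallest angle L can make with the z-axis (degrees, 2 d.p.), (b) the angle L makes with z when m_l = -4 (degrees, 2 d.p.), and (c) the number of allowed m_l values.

cos θ_min = 7/√56, so θ_min ≈ 20.70°.
For m_l = -4: cos θ = -4/√56, θ ≈ 122.31°.
There are 2l+1 = 15 values of m_l.

θ_min ≈ 20.70°; θ(m_l=-4) ≈ 122.31°; 15 values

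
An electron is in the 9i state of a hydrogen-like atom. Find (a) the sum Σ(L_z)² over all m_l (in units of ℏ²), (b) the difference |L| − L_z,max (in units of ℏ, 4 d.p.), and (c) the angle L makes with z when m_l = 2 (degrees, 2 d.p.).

Σ(L_z)² = 182 ℏ²; |L|−L_z,max ≈ 0.4807ℏ; θ(m_l=2) ≈ 72.02°

The 9i subshell has l = 6.
Σ m_l² = 182, so Σ(L_z)² = 182 ℏ².
|L| − L_z,max = (√42 − 6)ℏ ≈ 0.4807ℏ.
For m_l = 2: cos θ = 2/√42, θ ≈ 72.02°.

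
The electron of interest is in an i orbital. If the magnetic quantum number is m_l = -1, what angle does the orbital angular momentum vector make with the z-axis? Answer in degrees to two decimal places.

An i state has l = 6.
|L| = ℏ√(l(l+1)) = √42 ℏ.
L_z = m_l ℏ = −1ℏ.
cos θ = L_z/|L| = -1/√42, so θ ≈ 98.88°.

θ ≈ 98.88°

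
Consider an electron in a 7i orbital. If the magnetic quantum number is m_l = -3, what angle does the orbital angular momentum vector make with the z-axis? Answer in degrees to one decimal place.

θ ≈ 117.6°

The 7i subshell has l = 6.
|L| = √(l(l+1)) ℏ = √42 ℏ.
L_z = m_l ℏ = −3ℏ.
cos θ = L_z/|L| = -3/√42, so θ ≈ 117.6°.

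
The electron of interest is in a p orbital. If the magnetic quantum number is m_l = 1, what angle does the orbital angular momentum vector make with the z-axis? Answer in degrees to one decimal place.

θ ≈ 45.0°

A p state has l = 1.
|L|² = l(l+1)ℏ² = 2ℏ², so |L| = √2 ℏ.
L_z = m_l ℏ = 1ℏ.
cos θ = L_z/|L| = 1/√2, so θ ≈ 45.0°.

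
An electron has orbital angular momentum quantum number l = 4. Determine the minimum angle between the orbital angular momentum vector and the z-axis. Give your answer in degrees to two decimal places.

|L|² = l(l+1)ℏ² = 20ℏ², so |L| = 2√5 ℏ.
The smallest angle corresponds to the largest L_z, i.e. m_l = l = 4, giving L_z = 4ℏ.
cos θ_min = 4/√20, so θ_min ≈ 26.57°.

θ_min ≈ 26.57°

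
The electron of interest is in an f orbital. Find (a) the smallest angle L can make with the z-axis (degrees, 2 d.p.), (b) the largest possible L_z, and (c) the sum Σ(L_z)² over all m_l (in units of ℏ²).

θ_min ≈ 30.00°; L_z,max = 3ℏ; Σ(L_z)² = 28 ℏ²

F corresponds to l = 3.
cos θ_min = 3/√12, so θ_min ≈ 30.00°.
L_z,max = lℏ = 3ℏ.
Σ m_l² = 28, so Σ(L_z)² = 28 ℏ².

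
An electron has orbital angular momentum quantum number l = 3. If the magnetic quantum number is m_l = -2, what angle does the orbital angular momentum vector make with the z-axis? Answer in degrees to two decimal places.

θ ≈ 125.26°

|L|² = l(l+1)ℏ² = 12ℏ², so |L| = 2√3 ℏ.
L_z = m_l ℏ = −2ℏ.
cos θ = L_z/|L| = -2/√12, so θ ≈ 125.26°.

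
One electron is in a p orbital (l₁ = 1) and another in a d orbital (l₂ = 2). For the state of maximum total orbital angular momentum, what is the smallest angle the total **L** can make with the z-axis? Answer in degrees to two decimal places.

θ_min ≈ 30.00°

The total orbital quantum number L ranges from |l₁ − l₂| to l₁ + l₂ in integer steps.
Allowed values: L = 1, 2, 3.
The maximum is L = 3, with |L_tot| = ℏ√(3·4) = 2√3 ℏ.
The minimum angle with z is arccos(3/√12) ≈ 30.00°.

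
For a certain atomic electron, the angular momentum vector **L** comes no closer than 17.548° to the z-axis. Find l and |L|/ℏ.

l = 10, |L| = √110 ℏ ≈ 10.488ℏ

cos θ_min = l/√(l(l+1)) = √(l/(l+1)), so l/(l+1) = cos²(17.548°) = 0.9091.
l = cos²θ/sin²θ ≈ 10.
Then |L| = ℏ√(10·11) = √110 ℏ.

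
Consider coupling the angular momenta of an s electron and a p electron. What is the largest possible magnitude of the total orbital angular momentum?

|L_tot|_max = √2 ℏ ≈ 1.414ℏ

By the triangle rule, |l₁ − l₂| ≤ L ≤ l₁ + l₂.
L ∈ {1}.
The largest magnitude corresponds to L = 1: |L_tot| = ℏ√(1·2) = √2 ℏ.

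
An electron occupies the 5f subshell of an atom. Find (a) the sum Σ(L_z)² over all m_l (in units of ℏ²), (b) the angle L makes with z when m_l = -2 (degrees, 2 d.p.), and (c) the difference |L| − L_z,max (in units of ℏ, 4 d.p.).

For 5f, l = 3.
Σ m_l² = 28, so Σ(L_z)² = 28 ℏ².
For m_l = -2: cos θ = -2/√12, θ ≈ 125.26°.
|L| − L_z,max = (2√3 − 3)ℏ ≈ 0.4641ℏ.

Σ(L_z)² = 28 ℏ²; θ(m_l=-2) ≈ 125.26°; |L|−L_z,max ≈ 0.4641ℏ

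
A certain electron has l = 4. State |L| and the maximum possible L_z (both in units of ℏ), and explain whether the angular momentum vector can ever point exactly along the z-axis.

No: L_z,max = 4ℏ < |L| = 2√5 ℏ ≈ 4.472ℏ

|L| = 2√5 ℏ ≈ 4.4721ℏ, while L_z,max = lℏ = 4ℏ.
Since |L| > L_z,max, the vector can never point exactly along z; the closest it comes is θ_min = arccos(4/√20) ≈ 26.6°.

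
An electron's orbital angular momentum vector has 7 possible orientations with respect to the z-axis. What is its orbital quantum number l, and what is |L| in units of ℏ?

2l + 1 = 7 ⇒ l = 3.
|L| = ℏ√(l(l+1)) = ℏ√(3·4) = 2√3 ℏ.

l = 3, |L| = 2√3 ℏ ≈ 3.464ℏ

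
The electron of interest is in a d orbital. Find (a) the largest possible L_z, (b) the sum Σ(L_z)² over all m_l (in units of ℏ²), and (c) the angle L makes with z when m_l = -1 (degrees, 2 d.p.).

L_z,max = 2ℏ; Σ(L_z)² = 10 ℏ²; θ(m_l=-1) ≈ 114.09°

A d state has l = 2.
L_z,max = lℏ = 2ℏ.
Σ m_l² = 10, so Σ(L_z)² = 10 ℏ².
For m_l = -1: cos θ = -1/√6, θ ≈ 114.09°.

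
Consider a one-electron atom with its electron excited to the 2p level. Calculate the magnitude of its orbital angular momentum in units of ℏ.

The 2p level has l = 1.
|L| = ℏ√(l(l+1)) = ℏ√(1·2) = √2 ℏ

|L| = √2 ℏ ≈ 1.414ℏ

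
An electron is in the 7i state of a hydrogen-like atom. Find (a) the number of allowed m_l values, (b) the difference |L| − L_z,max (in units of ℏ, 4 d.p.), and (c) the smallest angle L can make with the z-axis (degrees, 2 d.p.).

7i means n = 7, l = 6.
There are 2l+1 = 13 values of m_l.
|L| − L_z,max = (√42 − 6)ℏ ≈ 0.4807ℏ.
cos θ_min = 6/√42, so θ_min ≈ 22.21°.

13 values; |L|−L_z,max ≈ 0.4807ℏ; θ_min ≈ 22.21°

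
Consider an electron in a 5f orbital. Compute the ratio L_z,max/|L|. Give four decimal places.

L_z,max/|L| = 0.8660

For 5f, l = 3.
|L| = 2√3 ℏ ≈ 3.4641ℏ, while L_z,max = lℏ = 3ℏ.
L_z,max/|L| = 3/√12 = 0.8660.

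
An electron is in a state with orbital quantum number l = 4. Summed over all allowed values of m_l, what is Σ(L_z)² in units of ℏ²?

Σ(L_z)² = 60 ℏ²

The allowed m_l values are -4, -3, -2, -1, 0, 1, 2, 3, 4.
Σ m_l² = l(l+1)(2l+1)/3 = 4·5·9/3 = 60.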